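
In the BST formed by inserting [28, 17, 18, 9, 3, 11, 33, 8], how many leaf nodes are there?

Tree built from: [28, 17, 18, 9, 3, 11, 33, 8]
Tree (level-order array): [28, 17, 33, 9, 18, None, None, 3, 11, None, None, None, 8]
Rule: A leaf has 0 children.
Per-node child counts:
  node 28: 2 child(ren)
  node 17: 2 child(ren)
  node 9: 2 child(ren)
  node 3: 1 child(ren)
  node 8: 0 child(ren)
  node 11: 0 child(ren)
  node 18: 0 child(ren)
  node 33: 0 child(ren)
Matching nodes: [8, 11, 18, 33]
Count of leaf nodes: 4


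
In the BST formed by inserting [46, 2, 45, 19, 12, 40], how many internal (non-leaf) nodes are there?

Tree built from: [46, 2, 45, 19, 12, 40]
Tree (level-order array): [46, 2, None, None, 45, 19, None, 12, 40]
Rule: An internal node has at least one child.
Per-node child counts:
  node 46: 1 child(ren)
  node 2: 1 child(ren)
  node 45: 1 child(ren)
  node 19: 2 child(ren)
  node 12: 0 child(ren)
  node 40: 0 child(ren)
Matching nodes: [46, 2, 45, 19]
Count of internal (non-leaf) nodes: 4


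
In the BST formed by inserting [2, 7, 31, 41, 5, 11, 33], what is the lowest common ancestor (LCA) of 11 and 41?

Tree insertion order: [2, 7, 31, 41, 5, 11, 33]
Tree (level-order array): [2, None, 7, 5, 31, None, None, 11, 41, None, None, 33]
In a BST, the LCA of p=11, q=41 is the first node v on the
root-to-leaf path with p <= v <= q (go left if both < v, right if both > v).
Walk from root:
  at 2: both 11 and 41 > 2, go right
  at 7: both 11 and 41 > 7, go right
  at 31: 11 <= 31 <= 41, this is the LCA
LCA = 31


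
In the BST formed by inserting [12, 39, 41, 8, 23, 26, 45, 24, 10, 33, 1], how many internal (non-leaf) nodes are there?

Tree built from: [12, 39, 41, 8, 23, 26, 45, 24, 10, 33, 1]
Tree (level-order array): [12, 8, 39, 1, 10, 23, 41, None, None, None, None, None, 26, None, 45, 24, 33]
Rule: An internal node has at least one child.
Per-node child counts:
  node 12: 2 child(ren)
  node 8: 2 child(ren)
  node 1: 0 child(ren)
  node 10: 0 child(ren)
  node 39: 2 child(ren)
  node 23: 1 child(ren)
  node 26: 2 child(ren)
  node 24: 0 child(ren)
  node 33: 0 child(ren)
  node 41: 1 child(ren)
  node 45: 0 child(ren)
Matching nodes: [12, 8, 39, 23, 26, 41]
Count of internal (non-leaf) nodes: 6


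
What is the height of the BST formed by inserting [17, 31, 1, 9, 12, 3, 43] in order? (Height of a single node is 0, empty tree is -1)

Insertion order: [17, 31, 1, 9, 12, 3, 43]
Tree (level-order array): [17, 1, 31, None, 9, None, 43, 3, 12]
Compute height bottom-up (empty subtree = -1):
  height(3) = 1 + max(-1, -1) = 0
  height(12) = 1 + max(-1, -1) = 0
  height(9) = 1 + max(0, 0) = 1
  height(1) = 1 + max(-1, 1) = 2
  height(43) = 1 + max(-1, -1) = 0
  height(31) = 1 + max(-1, 0) = 1
  height(17) = 1 + max(2, 1) = 3
Height = 3


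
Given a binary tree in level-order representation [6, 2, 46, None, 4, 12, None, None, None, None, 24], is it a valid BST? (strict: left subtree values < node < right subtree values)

Level-order array: [6, 2, 46, None, 4, 12, None, None, None, None, 24]
Validate using subtree bounds (lo, hi): at each node, require lo < value < hi,
then recurse left with hi=value and right with lo=value.
Preorder trace (stopping at first violation):
  at node 6 with bounds (-inf, +inf): OK
  at node 2 with bounds (-inf, 6): OK
  at node 4 with bounds (2, 6): OK
  at node 46 with bounds (6, +inf): OK
  at node 12 with bounds (6, 46): OK
  at node 24 with bounds (12, 46): OK
No violation found at any node.
Result: Valid BST


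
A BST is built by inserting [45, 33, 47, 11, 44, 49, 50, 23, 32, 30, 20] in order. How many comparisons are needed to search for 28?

Search path for 28: 45 -> 33 -> 11 -> 23 -> 32 -> 30
Found: False
Comparisons: 6


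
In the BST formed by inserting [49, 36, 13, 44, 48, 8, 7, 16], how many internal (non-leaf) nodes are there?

Tree built from: [49, 36, 13, 44, 48, 8, 7, 16]
Tree (level-order array): [49, 36, None, 13, 44, 8, 16, None, 48, 7]
Rule: An internal node has at least one child.
Per-node child counts:
  node 49: 1 child(ren)
  node 36: 2 child(ren)
  node 13: 2 child(ren)
  node 8: 1 child(ren)
  node 7: 0 child(ren)
  node 16: 0 child(ren)
  node 44: 1 child(ren)
  node 48: 0 child(ren)
Matching nodes: [49, 36, 13, 8, 44]
Count of internal (non-leaf) nodes: 5


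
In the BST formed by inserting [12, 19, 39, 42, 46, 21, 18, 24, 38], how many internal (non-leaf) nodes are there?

Tree built from: [12, 19, 39, 42, 46, 21, 18, 24, 38]
Tree (level-order array): [12, None, 19, 18, 39, None, None, 21, 42, None, 24, None, 46, None, 38]
Rule: An internal node has at least one child.
Per-node child counts:
  node 12: 1 child(ren)
  node 19: 2 child(ren)
  node 18: 0 child(ren)
  node 39: 2 child(ren)
  node 21: 1 child(ren)
  node 24: 1 child(ren)
  node 38: 0 child(ren)
  node 42: 1 child(ren)
  node 46: 0 child(ren)
Matching nodes: [12, 19, 39, 21, 24, 42]
Count of internal (non-leaf) nodes: 6


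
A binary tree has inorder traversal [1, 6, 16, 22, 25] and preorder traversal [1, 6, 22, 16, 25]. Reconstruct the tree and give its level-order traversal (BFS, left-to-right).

Inorder:  [1, 6, 16, 22, 25]
Preorder: [1, 6, 22, 16, 25]
Algorithm: preorder visits root first, so consume preorder in order;
for each root, split the current inorder slice at that value into
left-subtree inorder and right-subtree inorder, then recurse.
Recursive splits:
  root=1; inorder splits into left=[], right=[6, 16, 22, 25]
  root=6; inorder splits into left=[], right=[16, 22, 25]
  root=22; inorder splits into left=[16], right=[25]
  root=16; inorder splits into left=[], right=[]
  root=25; inorder splits into left=[], right=[]
Reconstructed level-order: [1, 6, 22, 16, 25]


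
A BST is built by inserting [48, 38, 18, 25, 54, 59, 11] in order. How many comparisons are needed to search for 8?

Search path for 8: 48 -> 38 -> 18 -> 11
Found: False
Comparisons: 4


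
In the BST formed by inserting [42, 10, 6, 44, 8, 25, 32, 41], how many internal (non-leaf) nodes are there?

Tree built from: [42, 10, 6, 44, 8, 25, 32, 41]
Tree (level-order array): [42, 10, 44, 6, 25, None, None, None, 8, None, 32, None, None, None, 41]
Rule: An internal node has at least one child.
Per-node child counts:
  node 42: 2 child(ren)
  node 10: 2 child(ren)
  node 6: 1 child(ren)
  node 8: 0 child(ren)
  node 25: 1 child(ren)
  node 32: 1 child(ren)
  node 41: 0 child(ren)
  node 44: 0 child(ren)
Matching nodes: [42, 10, 6, 25, 32]
Count of internal (non-leaf) nodes: 5


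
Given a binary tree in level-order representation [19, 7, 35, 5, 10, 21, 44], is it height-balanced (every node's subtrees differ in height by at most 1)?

Tree (level-order array): [19, 7, 35, 5, 10, 21, 44]
Definition: a tree is height-balanced if, at every node, |h(left) - h(right)| <= 1 (empty subtree has height -1).
Bottom-up per-node check:
  node 5: h_left=-1, h_right=-1, diff=0 [OK], height=0
  node 10: h_left=-1, h_right=-1, diff=0 [OK], height=0
  node 7: h_left=0, h_right=0, diff=0 [OK], height=1
  node 21: h_left=-1, h_right=-1, diff=0 [OK], height=0
  node 44: h_left=-1, h_right=-1, diff=0 [OK], height=0
  node 35: h_left=0, h_right=0, diff=0 [OK], height=1
  node 19: h_left=1, h_right=1, diff=0 [OK], height=2
All nodes satisfy the balance condition.
Result: Balanced


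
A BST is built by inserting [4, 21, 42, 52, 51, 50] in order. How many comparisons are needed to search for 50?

Search path for 50: 4 -> 21 -> 42 -> 52 -> 51 -> 50
Found: True
Comparisons: 6


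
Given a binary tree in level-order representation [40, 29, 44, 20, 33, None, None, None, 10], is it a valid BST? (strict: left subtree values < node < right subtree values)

Level-order array: [40, 29, 44, 20, 33, None, None, None, 10]
Validate using subtree bounds (lo, hi): at each node, require lo < value < hi,
then recurse left with hi=value and right with lo=value.
Preorder trace (stopping at first violation):
  at node 40 with bounds (-inf, +inf): OK
  at node 29 with bounds (-inf, 40): OK
  at node 20 with bounds (-inf, 29): OK
  at node 10 with bounds (20, 29): VIOLATION
Node 10 violates its bound: not (20 < 10 < 29).
Result: Not a valid BST


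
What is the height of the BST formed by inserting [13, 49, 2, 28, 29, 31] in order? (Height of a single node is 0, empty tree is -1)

Insertion order: [13, 49, 2, 28, 29, 31]
Tree (level-order array): [13, 2, 49, None, None, 28, None, None, 29, None, 31]
Compute height bottom-up (empty subtree = -1):
  height(2) = 1 + max(-1, -1) = 0
  height(31) = 1 + max(-1, -1) = 0
  height(29) = 1 + max(-1, 0) = 1
  height(28) = 1 + max(-1, 1) = 2
  height(49) = 1 + max(2, -1) = 3
  height(13) = 1 + max(0, 3) = 4
Height = 4


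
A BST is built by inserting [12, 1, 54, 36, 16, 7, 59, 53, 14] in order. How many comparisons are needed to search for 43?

Search path for 43: 12 -> 54 -> 36 -> 53
Found: False
Comparisons: 4


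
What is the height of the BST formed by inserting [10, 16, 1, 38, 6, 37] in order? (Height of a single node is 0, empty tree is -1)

Insertion order: [10, 16, 1, 38, 6, 37]
Tree (level-order array): [10, 1, 16, None, 6, None, 38, None, None, 37]
Compute height bottom-up (empty subtree = -1):
  height(6) = 1 + max(-1, -1) = 0
  height(1) = 1 + max(-1, 0) = 1
  height(37) = 1 + max(-1, -1) = 0
  height(38) = 1 + max(0, -1) = 1
  height(16) = 1 + max(-1, 1) = 2
  height(10) = 1 + max(1, 2) = 3
Height = 3


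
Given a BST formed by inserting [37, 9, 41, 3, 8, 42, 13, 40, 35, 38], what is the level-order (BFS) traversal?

Tree insertion order: [37, 9, 41, 3, 8, 42, 13, 40, 35, 38]
Tree (level-order array): [37, 9, 41, 3, 13, 40, 42, None, 8, None, 35, 38]
BFS from the root, enqueuing left then right child of each popped node:
  queue [37] -> pop 37, enqueue [9, 41], visited so far: [37]
  queue [9, 41] -> pop 9, enqueue [3, 13], visited so far: [37, 9]
  queue [41, 3, 13] -> pop 41, enqueue [40, 42], visited so far: [37, 9, 41]
  queue [3, 13, 40, 42] -> pop 3, enqueue [8], visited so far: [37, 9, 41, 3]
  queue [13, 40, 42, 8] -> pop 13, enqueue [35], visited so far: [37, 9, 41, 3, 13]
  queue [40, 42, 8, 35] -> pop 40, enqueue [38], visited so far: [37, 9, 41, 3, 13, 40]
  queue [42, 8, 35, 38] -> pop 42, enqueue [none], visited so far: [37, 9, 41, 3, 13, 40, 42]
  queue [8, 35, 38] -> pop 8, enqueue [none], visited so far: [37, 9, 41, 3, 13, 40, 42, 8]
  queue [35, 38] -> pop 35, enqueue [none], visited so far: [37, 9, 41, 3, 13, 40, 42, 8, 35]
  queue [38] -> pop 38, enqueue [none], visited so far: [37, 9, 41, 3, 13, 40, 42, 8, 35, 38]
Result: [37, 9, 41, 3, 13, 40, 42, 8, 35, 38]


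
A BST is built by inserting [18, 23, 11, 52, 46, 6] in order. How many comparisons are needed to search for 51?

Search path for 51: 18 -> 23 -> 52 -> 46
Found: False
Comparisons: 4


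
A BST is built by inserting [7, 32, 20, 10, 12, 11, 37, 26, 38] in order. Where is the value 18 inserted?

Starting tree (level order): [7, None, 32, 20, 37, 10, 26, None, 38, None, 12, None, None, None, None, 11]
Insertion path: 7 -> 32 -> 20 -> 10 -> 12
Result: insert 18 as right child of 12
Final tree (level order): [7, None, 32, 20, 37, 10, 26, None, 38, None, 12, None, None, None, None, 11, 18]


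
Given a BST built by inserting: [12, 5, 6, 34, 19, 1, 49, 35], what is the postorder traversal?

Tree insertion order: [12, 5, 6, 34, 19, 1, 49, 35]
Tree (level-order array): [12, 5, 34, 1, 6, 19, 49, None, None, None, None, None, None, 35]
Postorder traversal: [1, 6, 5, 19, 35, 49, 34, 12]


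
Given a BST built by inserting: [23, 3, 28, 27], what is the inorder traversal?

Tree insertion order: [23, 3, 28, 27]
Tree (level-order array): [23, 3, 28, None, None, 27]
Inorder traversal: [3, 23, 27, 28]


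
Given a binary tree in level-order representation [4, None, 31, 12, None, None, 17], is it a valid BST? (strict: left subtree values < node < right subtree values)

Level-order array: [4, None, 31, 12, None, None, 17]
Validate using subtree bounds (lo, hi): at each node, require lo < value < hi,
then recurse left with hi=value and right with lo=value.
Preorder trace (stopping at first violation):
  at node 4 with bounds (-inf, +inf): OK
  at node 31 with bounds (4, +inf): OK
  at node 12 with bounds (4, 31): OK
  at node 17 with bounds (12, 31): OK
No violation found at any node.
Result: Valid BST


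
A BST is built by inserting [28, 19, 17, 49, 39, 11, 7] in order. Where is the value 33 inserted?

Starting tree (level order): [28, 19, 49, 17, None, 39, None, 11, None, None, None, 7]
Insertion path: 28 -> 49 -> 39
Result: insert 33 as left child of 39
Final tree (level order): [28, 19, 49, 17, None, 39, None, 11, None, 33, None, 7]


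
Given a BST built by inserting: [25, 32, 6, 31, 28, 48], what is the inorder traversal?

Tree insertion order: [25, 32, 6, 31, 28, 48]
Tree (level-order array): [25, 6, 32, None, None, 31, 48, 28]
Inorder traversal: [6, 25, 28, 31, 32, 48]


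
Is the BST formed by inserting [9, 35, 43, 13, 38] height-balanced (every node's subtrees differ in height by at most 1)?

Tree (level-order array): [9, None, 35, 13, 43, None, None, 38]
Definition: a tree is height-balanced if, at every node, |h(left) - h(right)| <= 1 (empty subtree has height -1).
Bottom-up per-node check:
  node 13: h_left=-1, h_right=-1, diff=0 [OK], height=0
  node 38: h_left=-1, h_right=-1, diff=0 [OK], height=0
  node 43: h_left=0, h_right=-1, diff=1 [OK], height=1
  node 35: h_left=0, h_right=1, diff=1 [OK], height=2
  node 9: h_left=-1, h_right=2, diff=3 [FAIL (|-1-2|=3 > 1)], height=3
Node 9 violates the condition: |-1 - 2| = 3 > 1.
Result: Not balanced


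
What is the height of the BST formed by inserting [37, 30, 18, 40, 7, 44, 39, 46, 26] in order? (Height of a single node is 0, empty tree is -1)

Insertion order: [37, 30, 18, 40, 7, 44, 39, 46, 26]
Tree (level-order array): [37, 30, 40, 18, None, 39, 44, 7, 26, None, None, None, 46]
Compute height bottom-up (empty subtree = -1):
  height(7) = 1 + max(-1, -1) = 0
  height(26) = 1 + max(-1, -1) = 0
  height(18) = 1 + max(0, 0) = 1
  height(30) = 1 + max(1, -1) = 2
  height(39) = 1 + max(-1, -1) = 0
  height(46) = 1 + max(-1, -1) = 0
  height(44) = 1 + max(-1, 0) = 1
  height(40) = 1 + max(0, 1) = 2
  height(37) = 1 + max(2, 2) = 3
Height = 3


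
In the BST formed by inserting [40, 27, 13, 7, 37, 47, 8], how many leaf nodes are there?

Tree built from: [40, 27, 13, 7, 37, 47, 8]
Tree (level-order array): [40, 27, 47, 13, 37, None, None, 7, None, None, None, None, 8]
Rule: A leaf has 0 children.
Per-node child counts:
  node 40: 2 child(ren)
  node 27: 2 child(ren)
  node 13: 1 child(ren)
  node 7: 1 child(ren)
  node 8: 0 child(ren)
  node 37: 0 child(ren)
  node 47: 0 child(ren)
Matching nodes: [8, 37, 47]
Count of leaf nodes: 3


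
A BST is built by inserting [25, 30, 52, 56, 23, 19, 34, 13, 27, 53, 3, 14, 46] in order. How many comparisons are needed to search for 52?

Search path for 52: 25 -> 30 -> 52
Found: True
Comparisons: 3


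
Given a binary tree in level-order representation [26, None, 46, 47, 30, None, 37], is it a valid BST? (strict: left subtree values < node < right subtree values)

Level-order array: [26, None, 46, 47, 30, None, 37]
Validate using subtree bounds (lo, hi): at each node, require lo < value < hi,
then recurse left with hi=value and right with lo=value.
Preorder trace (stopping at first violation):
  at node 26 with bounds (-inf, +inf): OK
  at node 46 with bounds (26, +inf): OK
  at node 47 with bounds (26, 46): VIOLATION
Node 47 violates its bound: not (26 < 47 < 46).
Result: Not a valid BST


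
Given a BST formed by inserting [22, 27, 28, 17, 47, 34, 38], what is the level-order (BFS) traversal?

Tree insertion order: [22, 27, 28, 17, 47, 34, 38]
Tree (level-order array): [22, 17, 27, None, None, None, 28, None, 47, 34, None, None, 38]
BFS from the root, enqueuing left then right child of each popped node:
  queue [22] -> pop 22, enqueue [17, 27], visited so far: [22]
  queue [17, 27] -> pop 17, enqueue [none], visited so far: [22, 17]
  queue [27] -> pop 27, enqueue [28], visited so far: [22, 17, 27]
  queue [28] -> pop 28, enqueue [47], visited so far: [22, 17, 27, 28]
  queue [47] -> pop 47, enqueue [34], visited so far: [22, 17, 27, 28, 47]
  queue [34] -> pop 34, enqueue [38], visited so far: [22, 17, 27, 28, 47, 34]
  queue [38] -> pop 38, enqueue [none], visited so far: [22, 17, 27, 28, 47, 34, 38]
Result: [22, 17, 27, 28, 47, 34, 38]


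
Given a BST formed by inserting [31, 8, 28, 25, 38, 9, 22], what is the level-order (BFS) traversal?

Tree insertion order: [31, 8, 28, 25, 38, 9, 22]
Tree (level-order array): [31, 8, 38, None, 28, None, None, 25, None, 9, None, None, 22]
BFS from the root, enqueuing left then right child of each popped node:
  queue [31] -> pop 31, enqueue [8, 38], visited so far: [31]
  queue [8, 38] -> pop 8, enqueue [28], visited so far: [31, 8]
  queue [38, 28] -> pop 38, enqueue [none], visited so far: [31, 8, 38]
  queue [28] -> pop 28, enqueue [25], visited so far: [31, 8, 38, 28]
  queue [25] -> pop 25, enqueue [9], visited so far: [31, 8, 38, 28, 25]
  queue [9] -> pop 9, enqueue [22], visited so far: [31, 8, 38, 28, 25, 9]
  queue [22] -> pop 22, enqueue [none], visited so far: [31, 8, 38, 28, 25, 9, 22]
Result: [31, 8, 38, 28, 25, 9, 22]


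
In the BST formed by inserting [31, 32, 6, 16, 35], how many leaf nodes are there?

Tree built from: [31, 32, 6, 16, 35]
Tree (level-order array): [31, 6, 32, None, 16, None, 35]
Rule: A leaf has 0 children.
Per-node child counts:
  node 31: 2 child(ren)
  node 6: 1 child(ren)
  node 16: 0 child(ren)
  node 32: 1 child(ren)
  node 35: 0 child(ren)
Matching nodes: [16, 35]
Count of leaf nodes: 2


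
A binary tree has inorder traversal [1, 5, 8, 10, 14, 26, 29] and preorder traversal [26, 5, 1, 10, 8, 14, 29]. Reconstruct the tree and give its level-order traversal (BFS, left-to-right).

Inorder:  [1, 5, 8, 10, 14, 26, 29]
Preorder: [26, 5, 1, 10, 8, 14, 29]
Algorithm: preorder visits root first, so consume preorder in order;
for each root, split the current inorder slice at that value into
left-subtree inorder and right-subtree inorder, then recurse.
Recursive splits:
  root=26; inorder splits into left=[1, 5, 8, 10, 14], right=[29]
  root=5; inorder splits into left=[1], right=[8, 10, 14]
  root=1; inorder splits into left=[], right=[]
  root=10; inorder splits into left=[8], right=[14]
  root=8; inorder splits into left=[], right=[]
  root=14; inorder splits into left=[], right=[]
  root=29; inorder splits into left=[], right=[]
Reconstructed level-order: [26, 5, 29, 1, 10, 8, 14]


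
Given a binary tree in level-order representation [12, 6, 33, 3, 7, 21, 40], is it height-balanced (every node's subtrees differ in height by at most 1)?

Tree (level-order array): [12, 6, 33, 3, 7, 21, 40]
Definition: a tree is height-balanced if, at every node, |h(left) - h(right)| <= 1 (empty subtree has height -1).
Bottom-up per-node check:
  node 3: h_left=-1, h_right=-1, diff=0 [OK], height=0
  node 7: h_left=-1, h_right=-1, diff=0 [OK], height=0
  node 6: h_left=0, h_right=0, diff=0 [OK], height=1
  node 21: h_left=-1, h_right=-1, diff=0 [OK], height=0
  node 40: h_left=-1, h_right=-1, diff=0 [OK], height=0
  node 33: h_left=0, h_right=0, diff=0 [OK], height=1
  node 12: h_left=1, h_right=1, diff=0 [OK], height=2
All nodes satisfy the balance condition.
Result: Balanced


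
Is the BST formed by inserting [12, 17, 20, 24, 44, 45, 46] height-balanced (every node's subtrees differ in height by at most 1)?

Tree (level-order array): [12, None, 17, None, 20, None, 24, None, 44, None, 45, None, 46]
Definition: a tree is height-balanced if, at every node, |h(left) - h(right)| <= 1 (empty subtree has height -1).
Bottom-up per-node check:
  node 46: h_left=-1, h_right=-1, diff=0 [OK], height=0
  node 45: h_left=-1, h_right=0, diff=1 [OK], height=1
  node 44: h_left=-1, h_right=1, diff=2 [FAIL (|-1-1|=2 > 1)], height=2
  node 24: h_left=-1, h_right=2, diff=3 [FAIL (|-1-2|=3 > 1)], height=3
  node 20: h_left=-1, h_right=3, diff=4 [FAIL (|-1-3|=4 > 1)], height=4
  node 17: h_left=-1, h_right=4, diff=5 [FAIL (|-1-4|=5 > 1)], height=5
  node 12: h_left=-1, h_right=5, diff=6 [FAIL (|-1-5|=6 > 1)], height=6
Node 44 violates the condition: |-1 - 1| = 2 > 1.
Result: Not balanced


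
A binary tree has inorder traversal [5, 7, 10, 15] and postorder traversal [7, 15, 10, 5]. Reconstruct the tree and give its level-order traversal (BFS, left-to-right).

Inorder:   [5, 7, 10, 15]
Postorder: [7, 15, 10, 5]
Algorithm: postorder visits root last, so walk postorder right-to-left;
each value is the root of the current inorder slice — split it at that
value, recurse on the right subtree first, then the left.
Recursive splits:
  root=5; inorder splits into left=[], right=[7, 10, 15]
  root=10; inorder splits into left=[7], right=[15]
  root=15; inorder splits into left=[], right=[]
  root=7; inorder splits into left=[], right=[]
Reconstructed level-order: [5, 10, 7, 15]


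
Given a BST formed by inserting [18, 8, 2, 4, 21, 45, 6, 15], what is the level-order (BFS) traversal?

Tree insertion order: [18, 8, 2, 4, 21, 45, 6, 15]
Tree (level-order array): [18, 8, 21, 2, 15, None, 45, None, 4, None, None, None, None, None, 6]
BFS from the root, enqueuing left then right child of each popped node:
  queue [18] -> pop 18, enqueue [8, 21], visited so far: [18]
  queue [8, 21] -> pop 8, enqueue [2, 15], visited so far: [18, 8]
  queue [21, 2, 15] -> pop 21, enqueue [45], visited so far: [18, 8, 21]
  queue [2, 15, 45] -> pop 2, enqueue [4], visited so far: [18, 8, 21, 2]
  queue [15, 45, 4] -> pop 15, enqueue [none], visited so far: [18, 8, 21, 2, 15]
  queue [45, 4] -> pop 45, enqueue [none], visited so far: [18, 8, 21, 2, 15, 45]
  queue [4] -> pop 4, enqueue [6], visited so far: [18, 8, 21, 2, 15, 45, 4]
  queue [6] -> pop 6, enqueue [none], visited so far: [18, 8, 21, 2, 15, 45, 4, 6]
Result: [18, 8, 21, 2, 15, 45, 4, 6]


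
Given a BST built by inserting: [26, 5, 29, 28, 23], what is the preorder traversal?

Tree insertion order: [26, 5, 29, 28, 23]
Tree (level-order array): [26, 5, 29, None, 23, 28]
Preorder traversal: [26, 5, 23, 29, 28]


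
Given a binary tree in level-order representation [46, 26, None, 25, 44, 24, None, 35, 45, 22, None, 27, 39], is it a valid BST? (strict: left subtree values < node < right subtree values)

Level-order array: [46, 26, None, 25, 44, 24, None, 35, 45, 22, None, 27, 39]
Validate using subtree bounds (lo, hi): at each node, require lo < value < hi,
then recurse left with hi=value and right with lo=value.
Preorder trace (stopping at first violation):
  at node 46 with bounds (-inf, +inf): OK
  at node 26 with bounds (-inf, 46): OK
  at node 25 with bounds (-inf, 26): OK
  at node 24 with bounds (-inf, 25): OK
  at node 22 with bounds (-inf, 24): OK
  at node 44 with bounds (26, 46): OK
  at node 35 with bounds (26, 44): OK
  at node 27 with bounds (26, 35): OK
  at node 39 with bounds (35, 44): OK
  at node 45 with bounds (44, 46): OK
No violation found at any node.
Result: Valid BST


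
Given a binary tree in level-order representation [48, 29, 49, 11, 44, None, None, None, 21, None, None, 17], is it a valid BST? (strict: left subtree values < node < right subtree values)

Level-order array: [48, 29, 49, 11, 44, None, None, None, 21, None, None, 17]
Validate using subtree bounds (lo, hi): at each node, require lo < value < hi,
then recurse left with hi=value and right with lo=value.
Preorder trace (stopping at first violation):
  at node 48 with bounds (-inf, +inf): OK
  at node 29 with bounds (-inf, 48): OK
  at node 11 with bounds (-inf, 29): OK
  at node 21 with bounds (11, 29): OK
  at node 17 with bounds (11, 21): OK
  at node 44 with bounds (29, 48): OK
  at node 49 with bounds (48, +inf): OK
No violation found at any node.
Result: Valid BST


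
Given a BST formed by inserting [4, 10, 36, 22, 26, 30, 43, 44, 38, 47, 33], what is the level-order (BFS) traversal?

Tree insertion order: [4, 10, 36, 22, 26, 30, 43, 44, 38, 47, 33]
Tree (level-order array): [4, None, 10, None, 36, 22, 43, None, 26, 38, 44, None, 30, None, None, None, 47, None, 33]
BFS from the root, enqueuing left then right child of each popped node:
  queue [4] -> pop 4, enqueue [10], visited so far: [4]
  queue [10] -> pop 10, enqueue [36], visited so far: [4, 10]
  queue [36] -> pop 36, enqueue [22, 43], visited so far: [4, 10, 36]
  queue [22, 43] -> pop 22, enqueue [26], visited so far: [4, 10, 36, 22]
  queue [43, 26] -> pop 43, enqueue [38, 44], visited so far: [4, 10, 36, 22, 43]
  queue [26, 38, 44] -> pop 26, enqueue [30], visited so far: [4, 10, 36, 22, 43, 26]
  queue [38, 44, 30] -> pop 38, enqueue [none], visited so far: [4, 10, 36, 22, 43, 26, 38]
  queue [44, 30] -> pop 44, enqueue [47], visited so far: [4, 10, 36, 22, 43, 26, 38, 44]
  queue [30, 47] -> pop 30, enqueue [33], visited so far: [4, 10, 36, 22, 43, 26, 38, 44, 30]
  queue [47, 33] -> pop 47, enqueue [none], visited so far: [4, 10, 36, 22, 43, 26, 38, 44, 30, 47]
  queue [33] -> pop 33, enqueue [none], visited so far: [4, 10, 36, 22, 43, 26, 38, 44, 30, 47, 33]
Result: [4, 10, 36, 22, 43, 26, 38, 44, 30, 47, 33]


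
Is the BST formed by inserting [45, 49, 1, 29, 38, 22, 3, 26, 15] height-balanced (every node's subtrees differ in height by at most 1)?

Tree (level-order array): [45, 1, 49, None, 29, None, None, 22, 38, 3, 26, None, None, None, 15]
Definition: a tree is height-balanced if, at every node, |h(left) - h(right)| <= 1 (empty subtree has height -1).
Bottom-up per-node check:
  node 15: h_left=-1, h_right=-1, diff=0 [OK], height=0
  node 3: h_left=-1, h_right=0, diff=1 [OK], height=1
  node 26: h_left=-1, h_right=-1, diff=0 [OK], height=0
  node 22: h_left=1, h_right=0, diff=1 [OK], height=2
  node 38: h_left=-1, h_right=-1, diff=0 [OK], height=0
  node 29: h_left=2, h_right=0, diff=2 [FAIL (|2-0|=2 > 1)], height=3
  node 1: h_left=-1, h_right=3, diff=4 [FAIL (|-1-3|=4 > 1)], height=4
  node 49: h_left=-1, h_right=-1, diff=0 [OK], height=0
  node 45: h_left=4, h_right=0, diff=4 [FAIL (|4-0|=4 > 1)], height=5
Node 29 violates the condition: |2 - 0| = 2 > 1.
Result: Not balanced


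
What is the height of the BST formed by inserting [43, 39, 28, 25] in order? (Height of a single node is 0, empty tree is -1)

Insertion order: [43, 39, 28, 25]
Tree (level-order array): [43, 39, None, 28, None, 25]
Compute height bottom-up (empty subtree = -1):
  height(25) = 1 + max(-1, -1) = 0
  height(28) = 1 + max(0, -1) = 1
  height(39) = 1 + max(1, -1) = 2
  height(43) = 1 + max(2, -1) = 3
Height = 3


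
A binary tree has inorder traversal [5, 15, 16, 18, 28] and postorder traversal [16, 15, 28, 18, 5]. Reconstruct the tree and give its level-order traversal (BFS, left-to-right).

Inorder:   [5, 15, 16, 18, 28]
Postorder: [16, 15, 28, 18, 5]
Algorithm: postorder visits root last, so walk postorder right-to-left;
each value is the root of the current inorder slice — split it at that
value, recurse on the right subtree first, then the left.
Recursive splits:
  root=5; inorder splits into left=[], right=[15, 16, 18, 28]
  root=18; inorder splits into left=[15, 16], right=[28]
  root=28; inorder splits into left=[], right=[]
  root=15; inorder splits into left=[], right=[16]
  root=16; inorder splits into left=[], right=[]
Reconstructed level-order: [5, 18, 15, 28, 16]


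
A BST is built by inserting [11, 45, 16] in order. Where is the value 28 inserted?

Starting tree (level order): [11, None, 45, 16]
Insertion path: 11 -> 45 -> 16
Result: insert 28 as right child of 16
Final tree (level order): [11, None, 45, 16, None, None, 28]


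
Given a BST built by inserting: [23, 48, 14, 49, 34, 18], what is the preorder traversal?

Tree insertion order: [23, 48, 14, 49, 34, 18]
Tree (level-order array): [23, 14, 48, None, 18, 34, 49]
Preorder traversal: [23, 14, 18, 48, 34, 49]


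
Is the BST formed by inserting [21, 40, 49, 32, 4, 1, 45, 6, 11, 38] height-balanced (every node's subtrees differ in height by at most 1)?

Tree (level-order array): [21, 4, 40, 1, 6, 32, 49, None, None, None, 11, None, 38, 45]
Definition: a tree is height-balanced if, at every node, |h(left) - h(right)| <= 1 (empty subtree has height -1).
Bottom-up per-node check:
  node 1: h_left=-1, h_right=-1, diff=0 [OK], height=0
  node 11: h_left=-1, h_right=-1, diff=0 [OK], height=0
  node 6: h_left=-1, h_right=0, diff=1 [OK], height=1
  node 4: h_left=0, h_right=1, diff=1 [OK], height=2
  node 38: h_left=-1, h_right=-1, diff=0 [OK], height=0
  node 32: h_left=-1, h_right=0, diff=1 [OK], height=1
  node 45: h_left=-1, h_right=-1, diff=0 [OK], height=0
  node 49: h_left=0, h_right=-1, diff=1 [OK], height=1
  node 40: h_left=1, h_right=1, diff=0 [OK], height=2
  node 21: h_left=2, h_right=2, diff=0 [OK], height=3
All nodes satisfy the balance condition.
Result: Balanced


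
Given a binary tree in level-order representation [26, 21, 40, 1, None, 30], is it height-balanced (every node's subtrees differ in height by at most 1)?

Tree (level-order array): [26, 21, 40, 1, None, 30]
Definition: a tree is height-balanced if, at every node, |h(left) - h(right)| <= 1 (empty subtree has height -1).
Bottom-up per-node check:
  node 1: h_left=-1, h_right=-1, diff=0 [OK], height=0
  node 21: h_left=0, h_right=-1, diff=1 [OK], height=1
  node 30: h_left=-1, h_right=-1, diff=0 [OK], height=0
  node 40: h_left=0, h_right=-1, diff=1 [OK], height=1
  node 26: h_left=1, h_right=1, diff=0 [OK], height=2
All nodes satisfy the balance condition.
Result: Balanced


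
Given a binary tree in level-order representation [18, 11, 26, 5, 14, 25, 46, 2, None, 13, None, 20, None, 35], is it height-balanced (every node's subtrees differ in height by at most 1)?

Tree (level-order array): [18, 11, 26, 5, 14, 25, 46, 2, None, 13, None, 20, None, 35]
Definition: a tree is height-balanced if, at every node, |h(left) - h(right)| <= 1 (empty subtree has height -1).
Bottom-up per-node check:
  node 2: h_left=-1, h_right=-1, diff=0 [OK], height=0
  node 5: h_left=0, h_right=-1, diff=1 [OK], height=1
  node 13: h_left=-1, h_right=-1, diff=0 [OK], height=0
  node 14: h_left=0, h_right=-1, diff=1 [OK], height=1
  node 11: h_left=1, h_right=1, diff=0 [OK], height=2
  node 20: h_left=-1, h_right=-1, diff=0 [OK], height=0
  node 25: h_left=0, h_right=-1, diff=1 [OK], height=1
  node 35: h_left=-1, h_right=-1, diff=0 [OK], height=0
  node 46: h_left=0, h_right=-1, diff=1 [OK], height=1
  node 26: h_left=1, h_right=1, diff=0 [OK], height=2
  node 18: h_left=2, h_right=2, diff=0 [OK], height=3
All nodes satisfy the balance condition.
Result: Balanced


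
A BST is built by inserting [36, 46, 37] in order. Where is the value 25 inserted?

Starting tree (level order): [36, None, 46, 37]
Insertion path: 36
Result: insert 25 as left child of 36
Final tree (level order): [36, 25, 46, None, None, 37]


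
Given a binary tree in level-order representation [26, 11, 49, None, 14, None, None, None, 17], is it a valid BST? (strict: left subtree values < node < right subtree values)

Level-order array: [26, 11, 49, None, 14, None, None, None, 17]
Validate using subtree bounds (lo, hi): at each node, require lo < value < hi,
then recurse left with hi=value and right with lo=value.
Preorder trace (stopping at first violation):
  at node 26 with bounds (-inf, +inf): OK
  at node 11 with bounds (-inf, 26): OK
  at node 14 with bounds (11, 26): OK
  at node 17 with bounds (14, 26): OK
  at node 49 with bounds (26, +inf): OK
No violation found at any node.
Result: Valid BST


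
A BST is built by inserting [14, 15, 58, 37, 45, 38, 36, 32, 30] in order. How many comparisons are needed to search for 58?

Search path for 58: 14 -> 15 -> 58
Found: True
Comparisons: 3


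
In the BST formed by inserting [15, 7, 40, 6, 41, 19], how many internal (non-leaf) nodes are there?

Tree built from: [15, 7, 40, 6, 41, 19]
Tree (level-order array): [15, 7, 40, 6, None, 19, 41]
Rule: An internal node has at least one child.
Per-node child counts:
  node 15: 2 child(ren)
  node 7: 1 child(ren)
  node 6: 0 child(ren)
  node 40: 2 child(ren)
  node 19: 0 child(ren)
  node 41: 0 child(ren)
Matching nodes: [15, 7, 40]
Count of internal (non-leaf) nodes: 3


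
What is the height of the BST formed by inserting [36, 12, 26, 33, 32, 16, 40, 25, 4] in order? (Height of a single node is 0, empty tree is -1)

Insertion order: [36, 12, 26, 33, 32, 16, 40, 25, 4]
Tree (level-order array): [36, 12, 40, 4, 26, None, None, None, None, 16, 33, None, 25, 32]
Compute height bottom-up (empty subtree = -1):
  height(4) = 1 + max(-1, -1) = 0
  height(25) = 1 + max(-1, -1) = 0
  height(16) = 1 + max(-1, 0) = 1
  height(32) = 1 + max(-1, -1) = 0
  height(33) = 1 + max(0, -1) = 1
  height(26) = 1 + max(1, 1) = 2
  height(12) = 1 + max(0, 2) = 3
  height(40) = 1 + max(-1, -1) = 0
  height(36) = 1 + max(3, 0) = 4
Height = 4


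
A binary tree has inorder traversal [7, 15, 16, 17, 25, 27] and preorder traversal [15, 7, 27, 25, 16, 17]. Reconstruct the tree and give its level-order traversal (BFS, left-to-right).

Inorder:  [7, 15, 16, 17, 25, 27]
Preorder: [15, 7, 27, 25, 16, 17]
Algorithm: preorder visits root first, so consume preorder in order;
for each root, split the current inorder slice at that value into
left-subtree inorder and right-subtree inorder, then recurse.
Recursive splits:
  root=15; inorder splits into left=[7], right=[16, 17, 25, 27]
  root=7; inorder splits into left=[], right=[]
  root=27; inorder splits into left=[16, 17, 25], right=[]
  root=25; inorder splits into left=[16, 17], right=[]
  root=16; inorder splits into left=[], right=[17]
  root=17; inorder splits into left=[], right=[]
Reconstructed level-order: [15, 7, 27, 25, 16, 17]


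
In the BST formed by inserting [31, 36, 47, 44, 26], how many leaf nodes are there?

Tree built from: [31, 36, 47, 44, 26]
Tree (level-order array): [31, 26, 36, None, None, None, 47, 44]
Rule: A leaf has 0 children.
Per-node child counts:
  node 31: 2 child(ren)
  node 26: 0 child(ren)
  node 36: 1 child(ren)
  node 47: 1 child(ren)
  node 44: 0 child(ren)
Matching nodes: [26, 44]
Count of leaf nodes: 2


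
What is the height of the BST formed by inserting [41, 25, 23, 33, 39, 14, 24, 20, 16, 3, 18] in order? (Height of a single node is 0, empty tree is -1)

Insertion order: [41, 25, 23, 33, 39, 14, 24, 20, 16, 3, 18]
Tree (level-order array): [41, 25, None, 23, 33, 14, 24, None, 39, 3, 20, None, None, None, None, None, None, 16, None, None, 18]
Compute height bottom-up (empty subtree = -1):
  height(3) = 1 + max(-1, -1) = 0
  height(18) = 1 + max(-1, -1) = 0
  height(16) = 1 + max(-1, 0) = 1
  height(20) = 1 + max(1, -1) = 2
  height(14) = 1 + max(0, 2) = 3
  height(24) = 1 + max(-1, -1) = 0
  height(23) = 1 + max(3, 0) = 4
  height(39) = 1 + max(-1, -1) = 0
  height(33) = 1 + max(-1, 0) = 1
  height(25) = 1 + max(4, 1) = 5
  height(41) = 1 + max(5, -1) = 6
Height = 6


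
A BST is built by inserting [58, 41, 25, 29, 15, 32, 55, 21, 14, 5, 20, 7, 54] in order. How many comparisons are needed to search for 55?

Search path for 55: 58 -> 41 -> 55
Found: True
Comparisons: 3


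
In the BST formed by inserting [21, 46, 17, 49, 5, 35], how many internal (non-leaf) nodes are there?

Tree built from: [21, 46, 17, 49, 5, 35]
Tree (level-order array): [21, 17, 46, 5, None, 35, 49]
Rule: An internal node has at least one child.
Per-node child counts:
  node 21: 2 child(ren)
  node 17: 1 child(ren)
  node 5: 0 child(ren)
  node 46: 2 child(ren)
  node 35: 0 child(ren)
  node 49: 0 child(ren)
Matching nodes: [21, 17, 46]
Count of internal (non-leaf) nodes: 3


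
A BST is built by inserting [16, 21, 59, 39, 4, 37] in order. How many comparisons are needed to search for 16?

Search path for 16: 16
Found: True
Comparisons: 1


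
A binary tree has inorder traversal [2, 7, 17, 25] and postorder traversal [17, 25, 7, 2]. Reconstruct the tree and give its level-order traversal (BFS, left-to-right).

Inorder:   [2, 7, 17, 25]
Postorder: [17, 25, 7, 2]
Algorithm: postorder visits root last, so walk postorder right-to-left;
each value is the root of the current inorder slice — split it at that
value, recurse on the right subtree first, then the left.
Recursive splits:
  root=2; inorder splits into left=[], right=[7, 17, 25]
  root=7; inorder splits into left=[], right=[17, 25]
  root=25; inorder splits into left=[17], right=[]
  root=17; inorder splits into left=[], right=[]
Reconstructed level-order: [2, 7, 25, 17]


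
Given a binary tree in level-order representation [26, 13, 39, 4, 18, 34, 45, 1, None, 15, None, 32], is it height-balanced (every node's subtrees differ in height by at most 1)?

Tree (level-order array): [26, 13, 39, 4, 18, 34, 45, 1, None, 15, None, 32]
Definition: a tree is height-balanced if, at every node, |h(left) - h(right)| <= 1 (empty subtree has height -1).
Bottom-up per-node check:
  node 1: h_left=-1, h_right=-1, diff=0 [OK], height=0
  node 4: h_left=0, h_right=-1, diff=1 [OK], height=1
  node 15: h_left=-1, h_right=-1, diff=0 [OK], height=0
  node 18: h_left=0, h_right=-1, diff=1 [OK], height=1
  node 13: h_left=1, h_right=1, diff=0 [OK], height=2
  node 32: h_left=-1, h_right=-1, diff=0 [OK], height=0
  node 34: h_left=0, h_right=-1, diff=1 [OK], height=1
  node 45: h_left=-1, h_right=-1, diff=0 [OK], height=0
  node 39: h_left=1, h_right=0, diff=1 [OK], height=2
  node 26: h_left=2, h_right=2, diff=0 [OK], height=3
All nodes satisfy the balance condition.
Result: Balanced


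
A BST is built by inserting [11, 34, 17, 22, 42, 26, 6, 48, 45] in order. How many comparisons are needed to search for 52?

Search path for 52: 11 -> 34 -> 42 -> 48
Found: False
Comparisons: 4


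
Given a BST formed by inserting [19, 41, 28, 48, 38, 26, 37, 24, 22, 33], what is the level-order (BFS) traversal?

Tree insertion order: [19, 41, 28, 48, 38, 26, 37, 24, 22, 33]
Tree (level-order array): [19, None, 41, 28, 48, 26, 38, None, None, 24, None, 37, None, 22, None, 33]
BFS from the root, enqueuing left then right child of each popped node:
  queue [19] -> pop 19, enqueue [41], visited so far: [19]
  queue [41] -> pop 41, enqueue [28, 48], visited so far: [19, 41]
  queue [28, 48] -> pop 28, enqueue [26, 38], visited so far: [19, 41, 28]
  queue [48, 26, 38] -> pop 48, enqueue [none], visited so far: [19, 41, 28, 48]
  queue [26, 38] -> pop 26, enqueue [24], visited so far: [19, 41, 28, 48, 26]
  queue [38, 24] -> pop 38, enqueue [37], visited so far: [19, 41, 28, 48, 26, 38]
  queue [24, 37] -> pop 24, enqueue [22], visited so far: [19, 41, 28, 48, 26, 38, 24]
  queue [37, 22] -> pop 37, enqueue [33], visited so far: [19, 41, 28, 48, 26, 38, 24, 37]
  queue [22, 33] -> pop 22, enqueue [none], visited so far: [19, 41, 28, 48, 26, 38, 24, 37, 22]
  queue [33] -> pop 33, enqueue [none], visited so far: [19, 41, 28, 48, 26, 38, 24, 37, 22, 33]
Result: [19, 41, 28, 48, 26, 38, 24, 37, 22, 33]


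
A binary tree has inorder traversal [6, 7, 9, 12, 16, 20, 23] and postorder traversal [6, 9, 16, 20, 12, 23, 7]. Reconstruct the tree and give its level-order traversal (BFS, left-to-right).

Inorder:   [6, 7, 9, 12, 16, 20, 23]
Postorder: [6, 9, 16, 20, 12, 23, 7]
Algorithm: postorder visits root last, so walk postorder right-to-left;
each value is the root of the current inorder slice — split it at that
value, recurse on the right subtree first, then the left.
Recursive splits:
  root=7; inorder splits into left=[6], right=[9, 12, 16, 20, 23]
  root=23; inorder splits into left=[9, 12, 16, 20], right=[]
  root=12; inorder splits into left=[9], right=[16, 20]
  root=20; inorder splits into left=[16], right=[]
  root=16; inorder splits into left=[], right=[]
  root=9; inorder splits into left=[], right=[]
  root=6; inorder splits into left=[], right=[]
Reconstructed level-order: [7, 6, 23, 12, 9, 20, 16]


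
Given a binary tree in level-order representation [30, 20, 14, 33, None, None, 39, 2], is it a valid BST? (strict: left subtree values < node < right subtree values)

Level-order array: [30, 20, 14, 33, None, None, 39, 2]
Validate using subtree bounds (lo, hi): at each node, require lo < value < hi,
then recurse left with hi=value and right with lo=value.
Preorder trace (stopping at first violation):
  at node 30 with bounds (-inf, +inf): OK
  at node 20 with bounds (-inf, 30): OK
  at node 33 with bounds (-inf, 20): VIOLATION
Node 33 violates its bound: not (-inf < 33 < 20).
Result: Not a valid BST
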